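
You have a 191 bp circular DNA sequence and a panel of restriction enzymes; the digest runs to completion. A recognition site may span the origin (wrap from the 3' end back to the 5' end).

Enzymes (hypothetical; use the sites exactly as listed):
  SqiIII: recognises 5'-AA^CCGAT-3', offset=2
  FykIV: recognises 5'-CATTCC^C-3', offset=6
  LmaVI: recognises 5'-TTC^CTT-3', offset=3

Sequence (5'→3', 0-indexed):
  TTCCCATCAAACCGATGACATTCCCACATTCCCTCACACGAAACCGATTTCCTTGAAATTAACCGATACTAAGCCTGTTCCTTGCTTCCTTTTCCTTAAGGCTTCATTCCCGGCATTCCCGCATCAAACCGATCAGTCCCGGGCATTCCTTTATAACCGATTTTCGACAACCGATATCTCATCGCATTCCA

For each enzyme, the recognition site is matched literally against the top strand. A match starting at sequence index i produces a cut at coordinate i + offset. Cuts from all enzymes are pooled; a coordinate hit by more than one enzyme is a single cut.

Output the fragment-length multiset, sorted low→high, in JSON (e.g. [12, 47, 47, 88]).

[6,7,8,8,8,8,9,9,11,11,13,14,16,18,20,25]

Site scan:
  SqiIII (AACCGAT, off=2): starts [9, 41, 60, 126, 154, 168] → cuts [11, 43, 62, 128, 156, 170]
  FykIV (CATTCCC, off=6): starts [18, 26, 104, 113, 189] → cuts [4, 24, 32, 110, 119]
  LmaVI (TTCCTT, off=3): starts [48, 77, 85, 91, 145] → cuts [51, 80, 88, 94, 148]

Pooled cuts: [4, 11, 24, 32, 43, 51, 62, 80, 88, 94, 110, 119, 128, 148, 156, 170]

Fragments:
  4→11: 7 bp
  11→24: 13 bp
  24→32: 8 bp
  32→43: 11 bp
  43→51: 8 bp
  51→62: 11 bp
  62→80: 18 bp
  80→88: 8 bp
  88→94: 6 bp
  94→110: 16 bp
  110→119: 9 bp
  119→128: 9 bp
  128→148: 20 bp
  148→156: 8 bp
  156→170: 14 bp
  170→4 (wrap): 191-170+4 = 25 bp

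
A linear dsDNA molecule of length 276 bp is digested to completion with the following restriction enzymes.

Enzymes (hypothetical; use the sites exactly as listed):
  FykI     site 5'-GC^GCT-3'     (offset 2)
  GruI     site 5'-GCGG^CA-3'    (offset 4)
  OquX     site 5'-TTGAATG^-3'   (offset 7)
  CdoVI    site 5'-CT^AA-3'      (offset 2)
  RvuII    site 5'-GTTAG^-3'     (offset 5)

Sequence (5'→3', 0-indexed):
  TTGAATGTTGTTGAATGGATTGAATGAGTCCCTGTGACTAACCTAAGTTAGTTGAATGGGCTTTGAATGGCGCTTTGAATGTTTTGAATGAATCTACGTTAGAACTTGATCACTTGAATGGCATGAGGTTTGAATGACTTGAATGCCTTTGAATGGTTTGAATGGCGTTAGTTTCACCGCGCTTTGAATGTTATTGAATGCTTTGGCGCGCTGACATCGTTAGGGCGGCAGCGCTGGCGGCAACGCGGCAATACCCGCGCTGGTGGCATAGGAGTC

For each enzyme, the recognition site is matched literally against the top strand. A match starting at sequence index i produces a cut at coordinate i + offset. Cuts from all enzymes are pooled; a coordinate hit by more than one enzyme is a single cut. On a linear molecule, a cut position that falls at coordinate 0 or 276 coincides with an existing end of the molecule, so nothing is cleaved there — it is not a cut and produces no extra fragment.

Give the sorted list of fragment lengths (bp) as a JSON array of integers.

Site scan:
  FykI (GCGCT, off=2): starts [69, 178, 207, 230, 256] → cuts [71, 180, 209, 232, 258]
  GruI (GCGGCA, off=4): starts [224, 236, 244] → cuts [228, 240, 248]
  OquX (TTGAATG, off=7): starts [0, 10, 19, 51, 62, 74, 83, 113, 129, 138, 148, 157, 183, 193] → cuts [7, 17, 26, 58, 69, 81, 90, 120, 136, 145, 155, 164, 190, 200]
  CdoVI (CTAA, off=2): starts [37, 42] → cuts [39, 44]
  RvuII (GTTAG, off=5): starts [46, 97, 166, 218] → cuts [51, 102, 171, 223]

All cut coordinates (distinct, sorted): [7, 17, 26, 39, 44, 51, 58, 69, 71, 81, 90, 102, 120, 136, 145, 155, 164, 171, 180, 190, 200, 209, 223, 228, 232, 240, 248, 258]

Fragments:
  [0,7): 7 bp
  [7,17): 10 bp
  [17,26): 9 bp
  [26,39): 13 bp
  [39,44): 5 bp
  [44,51): 7 bp
  [51,58): 7 bp
  [58,69): 11 bp
  [69,71): 2 bp
  [71,81): 10 bp
  [81,90): 9 bp
  [90,102): 12 bp
  [102,120): 18 bp
  [120,136): 16 bp
  [136,145): 9 bp
  [145,155): 10 bp
  [155,164): 9 bp
  [164,171): 7 bp
  [171,180): 9 bp
  [180,190): 10 bp
  [190,200): 10 bp
  [200,209): 9 bp
  [209,223): 14 bp
  [223,228): 5 bp
  [228,232): 4 bp
  [232,240): 8 bp
  [240,248): 8 bp
  [248,258): 10 bp
  [258,276): 18 bp

[2,4,5,5,7,7,7,7,8,8,9,9,9,9,9,9,10,10,10,10,10,10,11,12,13,14,16,18,18]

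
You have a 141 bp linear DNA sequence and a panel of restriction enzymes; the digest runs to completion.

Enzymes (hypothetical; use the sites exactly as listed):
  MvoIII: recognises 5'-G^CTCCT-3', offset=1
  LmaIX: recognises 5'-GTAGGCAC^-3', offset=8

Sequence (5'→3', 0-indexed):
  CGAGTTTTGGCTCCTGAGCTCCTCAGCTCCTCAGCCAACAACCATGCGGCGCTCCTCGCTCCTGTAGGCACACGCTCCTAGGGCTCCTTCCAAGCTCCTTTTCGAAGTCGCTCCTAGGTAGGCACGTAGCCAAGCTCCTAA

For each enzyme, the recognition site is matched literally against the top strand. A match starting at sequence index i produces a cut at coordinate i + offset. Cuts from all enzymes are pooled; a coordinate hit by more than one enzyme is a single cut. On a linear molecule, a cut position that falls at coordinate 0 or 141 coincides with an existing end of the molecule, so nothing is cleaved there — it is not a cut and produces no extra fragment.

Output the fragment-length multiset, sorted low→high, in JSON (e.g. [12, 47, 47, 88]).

[3,7,7,8,8,9,9,10,11,13,15,16,25]

Per-enzyme occurrences:
  MvoIII (GCTCCT, off=1): starts [9, 17, 25, 50, 57, 73, 82, 93, 109, 133] → cuts [10, 18, 26, 51, 58, 74, 83, 94, 110, 134]
  LmaIX (GTAGGCAC, off=8): starts [63, 117] → cuts [71, 125]

All cut coordinates (distinct, sorted): [10, 18, 26, 51, 58, 71, 74, 83, 94, 110, 125, 134]

Fragment lengths:
  [0,10): 10 bp
  [10,18): 8 bp
  [18,26): 8 bp
  [26,51): 25 bp
  [51,58): 7 bp
  [58,71): 13 bp
  [71,74): 3 bp
  [74,83): 9 bp
  [83,94): 11 bp
  [94,110): 16 bp
  [110,125): 15 bp
  [125,134): 9 bp
  [134,141): 7 bp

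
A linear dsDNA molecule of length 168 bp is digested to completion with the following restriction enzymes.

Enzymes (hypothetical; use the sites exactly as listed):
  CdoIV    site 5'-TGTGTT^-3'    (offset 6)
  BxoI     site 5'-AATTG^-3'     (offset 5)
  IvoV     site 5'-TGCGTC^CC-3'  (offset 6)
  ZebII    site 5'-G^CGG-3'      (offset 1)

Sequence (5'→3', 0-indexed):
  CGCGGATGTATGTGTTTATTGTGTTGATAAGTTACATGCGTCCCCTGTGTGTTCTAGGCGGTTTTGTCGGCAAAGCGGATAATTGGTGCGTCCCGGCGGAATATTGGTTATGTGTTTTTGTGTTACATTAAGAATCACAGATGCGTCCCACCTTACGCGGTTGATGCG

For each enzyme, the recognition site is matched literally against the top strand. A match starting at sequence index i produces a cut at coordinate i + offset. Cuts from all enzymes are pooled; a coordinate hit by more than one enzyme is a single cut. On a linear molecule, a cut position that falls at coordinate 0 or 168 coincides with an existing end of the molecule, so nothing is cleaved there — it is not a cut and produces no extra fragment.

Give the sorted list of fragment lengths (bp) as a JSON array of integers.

[2,4,5,7,8,9,10,10,11,11,14,17,17,20,23]

Scan for sites:
  CdoIV (TGTGTT, off=6): starts [10, 19, 47, 110, 118] → cuts [16, 25, 53, 116, 124]
  BxoI (AATTG, off=5): starts [80] → cuts [85]
  IvoV (TGCGTCCC, off=6): starts [36, 86, 141] → cuts [42, 92, 147]
  ZebII (GCGG, off=1): starts [1, 57, 74, 95, 156] → cuts [2, 58, 75, 96, 157]

Pooled cuts: [2, 16, 25, 42, 53, 58, 75, 85, 92, 96, 116, 124, 147, 157]

Fragments:
  [0,2): 2 bp
  [2,16): 14 bp
  [16,25): 9 bp
  [25,42): 17 bp
  [42,53): 11 bp
  [53,58): 5 bp
  [58,75): 17 bp
  [75,85): 10 bp
  [85,92): 7 bp
  [92,96): 4 bp
  [96,116): 20 bp
  [116,124): 8 bp
  [124,147): 23 bp
  [147,157): 10 bp
  [157,168): 11 bp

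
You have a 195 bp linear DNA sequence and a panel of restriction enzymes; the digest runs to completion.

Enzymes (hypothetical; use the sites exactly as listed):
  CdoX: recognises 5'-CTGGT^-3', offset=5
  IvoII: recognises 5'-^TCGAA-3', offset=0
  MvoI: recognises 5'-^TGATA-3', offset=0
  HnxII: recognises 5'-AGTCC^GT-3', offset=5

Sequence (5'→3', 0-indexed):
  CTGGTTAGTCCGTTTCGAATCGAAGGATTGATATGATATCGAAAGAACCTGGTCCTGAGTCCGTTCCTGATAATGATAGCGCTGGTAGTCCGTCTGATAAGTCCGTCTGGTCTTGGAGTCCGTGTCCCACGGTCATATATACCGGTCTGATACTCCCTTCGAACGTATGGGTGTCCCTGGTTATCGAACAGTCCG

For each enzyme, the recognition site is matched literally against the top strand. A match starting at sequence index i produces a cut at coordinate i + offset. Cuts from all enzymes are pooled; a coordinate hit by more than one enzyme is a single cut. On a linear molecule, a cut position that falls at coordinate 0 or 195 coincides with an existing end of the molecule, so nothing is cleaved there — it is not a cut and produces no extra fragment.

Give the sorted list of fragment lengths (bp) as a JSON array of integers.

[2,3,3,5,5,5,5,5,5,6,6,7,9,9,10,10,11,12,13,15,23,26]

Per-enzyme occurrences:
  CdoX (CTGGT, off=5): starts [0, 48, 81, 106, 176] → cuts [5, 53, 86, 111, 181]
  IvoII (TCGAA, off=0): starts [14, 19, 38, 158, 183] → cuts [14, 19, 38, 158, 183]
  MvoI (TGATA, off=0): starts [28, 33, 67, 73, 94, 147] → cuts [28, 33, 67, 73, 94, 147]
  HnxII (AGTCCGT, off=5): starts [6, 57, 86, 99, 116] → cuts [11, 62, 91, 104, 121]

Pooled cuts: [5, 11, 14, 19, 28, 33, 38, 53, 62, 67, 73, 86, 91, 94, 104, 111, 121, 147, 158, 181, 183]

Fragments:
  [0,5): 5 bp
  [5,11): 6 bp
  [11,14): 3 bp
  [14,19): 5 bp
  [19,28): 9 bp
  [28,33): 5 bp
  [33,38): 5 bp
  [38,53): 15 bp
  [53,62): 9 bp
  [62,67): 5 bp
  [67,73): 6 bp
  [73,86): 13 bp
  [86,91): 5 bp
  [91,94): 3 bp
  [94,104): 10 bp
  [104,111): 7 bp
  [111,121): 10 bp
  [121,147): 26 bp
  [147,158): 11 bp
  [158,181): 23 bp
  [181,183): 2 bp
  [183,195): 12 bp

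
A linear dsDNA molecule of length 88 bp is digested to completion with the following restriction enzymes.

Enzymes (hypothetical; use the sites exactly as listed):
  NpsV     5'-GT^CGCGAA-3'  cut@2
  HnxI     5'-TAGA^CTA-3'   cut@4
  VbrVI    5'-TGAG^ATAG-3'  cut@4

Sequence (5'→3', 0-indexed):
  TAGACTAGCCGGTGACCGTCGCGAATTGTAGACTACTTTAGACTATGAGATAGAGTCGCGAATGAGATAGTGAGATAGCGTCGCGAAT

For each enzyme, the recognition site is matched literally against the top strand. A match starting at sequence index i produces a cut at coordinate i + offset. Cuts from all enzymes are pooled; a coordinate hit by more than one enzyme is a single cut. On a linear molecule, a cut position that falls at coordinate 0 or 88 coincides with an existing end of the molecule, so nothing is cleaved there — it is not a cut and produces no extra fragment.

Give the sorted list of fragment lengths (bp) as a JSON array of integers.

Site scan:
  NpsV (GTCGCGAA, off=2): starts [17, 54, 79] → cuts [19, 56, 81]
  HnxI (TAGACTA, off=4): starts [0, 28, 38] → cuts [4, 32, 42]
  VbrVI (TGAGATAG, off=4): starts [45, 62, 70] → cuts [49, 66, 74]

All cut coordinates (distinct, sorted): [4, 19, 32, 42, 49, 56, 66, 74, 81]

Fragment lengths:
  [0,4): 4 bp
  [4,19): 15 bp
  [19,32): 13 bp
  [32,42): 10 bp
  [42,49): 7 bp
  [49,56): 7 bp
  [56,66): 10 bp
  [66,74): 8 bp
  [74,81): 7 bp
  [81,88): 7 bp

[4,7,7,7,7,8,10,10,13,15]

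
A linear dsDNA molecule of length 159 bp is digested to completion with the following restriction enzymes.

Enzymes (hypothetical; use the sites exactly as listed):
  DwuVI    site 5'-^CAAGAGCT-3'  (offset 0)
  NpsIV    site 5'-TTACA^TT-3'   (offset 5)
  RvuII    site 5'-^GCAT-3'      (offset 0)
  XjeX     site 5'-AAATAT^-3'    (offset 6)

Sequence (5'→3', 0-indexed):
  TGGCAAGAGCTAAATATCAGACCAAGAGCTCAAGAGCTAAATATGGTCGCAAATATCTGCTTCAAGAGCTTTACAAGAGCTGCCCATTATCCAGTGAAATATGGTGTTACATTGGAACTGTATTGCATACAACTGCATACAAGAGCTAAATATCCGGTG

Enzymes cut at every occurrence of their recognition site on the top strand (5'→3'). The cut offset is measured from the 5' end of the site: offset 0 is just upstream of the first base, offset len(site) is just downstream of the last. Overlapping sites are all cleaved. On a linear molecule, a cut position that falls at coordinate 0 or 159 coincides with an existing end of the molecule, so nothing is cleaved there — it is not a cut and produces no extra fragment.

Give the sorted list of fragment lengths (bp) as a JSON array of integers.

[3,5,5,6,6,8,9,10,11,12,13,14,14,14,29]

Site scan:
  DwuVI (CAAGAGCT, off=0): starts [3, 22, 30, 62, 73, 139] → cuts [3, 22, 30, 62, 73, 139]
  NpsIV (TTACATT, off=5): starts [106] → cuts [111]
  RvuII (GCAT, off=0): starts [124, 134] → cuts [124, 134]
  XjeX (AAATAT, off=6): starts [11, 38, 50, 96, 147] → cuts [17, 44, 56, 102, 153]

All cut coordinates (distinct, sorted): [3, 17, 22, 30, 44, 56, 62, 73, 102, 111, 124, 134, 139, 153]

Fragments:
  [0,3): 3 bp
  [3,17): 14 bp
  [17,22): 5 bp
  [22,30): 8 bp
  [30,44): 14 bp
  [44,56): 12 bp
  [56,62): 6 bp
  [62,73): 11 bp
  [73,102): 29 bp
  [102,111): 9 bp
  [111,124): 13 bp
  [124,134): 10 bp
  [134,139): 5 bp
  [139,153): 14 bp
  [153,159): 6 bp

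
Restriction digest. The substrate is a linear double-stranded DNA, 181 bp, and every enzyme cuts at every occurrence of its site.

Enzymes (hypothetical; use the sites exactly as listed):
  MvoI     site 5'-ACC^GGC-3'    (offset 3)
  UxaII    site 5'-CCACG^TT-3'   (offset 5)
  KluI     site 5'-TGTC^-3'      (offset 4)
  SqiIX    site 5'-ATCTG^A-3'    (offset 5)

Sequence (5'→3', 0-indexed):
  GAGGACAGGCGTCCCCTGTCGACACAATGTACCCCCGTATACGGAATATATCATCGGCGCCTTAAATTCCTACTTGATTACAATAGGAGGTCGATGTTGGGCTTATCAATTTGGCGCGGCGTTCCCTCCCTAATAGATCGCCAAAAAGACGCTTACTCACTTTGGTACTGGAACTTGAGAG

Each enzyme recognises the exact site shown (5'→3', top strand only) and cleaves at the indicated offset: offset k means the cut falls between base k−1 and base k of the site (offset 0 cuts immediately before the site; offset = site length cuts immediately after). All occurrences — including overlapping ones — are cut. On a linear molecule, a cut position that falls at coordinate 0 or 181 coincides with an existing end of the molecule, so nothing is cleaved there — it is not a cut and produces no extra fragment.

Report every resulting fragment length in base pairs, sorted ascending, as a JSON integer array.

[20,161]

Per-enzyme occurrences:
  MvoI (ACCGGC, off=3): no sites
  UxaII (CCACGTT, off=5): no sites
  KluI TGTC/4: at [16] ⇒ [20]
  SqiIX (ATCTGA, off=5): no sites

Pooled cuts: [20]

Fragment lengths:
  [0,20): 20 bp
  [20,181): 161 bp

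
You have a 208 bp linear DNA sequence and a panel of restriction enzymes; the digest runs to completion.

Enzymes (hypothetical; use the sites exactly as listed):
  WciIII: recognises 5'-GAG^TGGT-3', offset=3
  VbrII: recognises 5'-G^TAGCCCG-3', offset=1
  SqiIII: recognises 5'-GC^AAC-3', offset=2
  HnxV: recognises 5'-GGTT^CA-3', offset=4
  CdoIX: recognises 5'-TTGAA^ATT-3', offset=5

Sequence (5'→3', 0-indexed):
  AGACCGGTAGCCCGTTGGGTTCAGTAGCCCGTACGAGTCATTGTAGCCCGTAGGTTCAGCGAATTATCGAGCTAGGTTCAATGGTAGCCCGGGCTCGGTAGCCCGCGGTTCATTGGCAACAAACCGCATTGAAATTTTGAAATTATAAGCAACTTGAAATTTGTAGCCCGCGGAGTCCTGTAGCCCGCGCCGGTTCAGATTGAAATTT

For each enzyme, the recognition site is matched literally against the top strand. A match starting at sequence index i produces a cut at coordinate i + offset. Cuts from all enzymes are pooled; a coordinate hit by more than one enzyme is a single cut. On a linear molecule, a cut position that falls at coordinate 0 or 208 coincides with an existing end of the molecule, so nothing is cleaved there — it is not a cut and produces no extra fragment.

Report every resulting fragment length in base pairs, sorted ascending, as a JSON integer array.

Per-enzyme occurrences:
  WciIII (GAGTGGT, off=3): no sites
  VbrII (GTAGCCCG, off=1): starts [6, 23, 42, 83, 97, 162, 179] → cuts [7, 24, 43, 84, 98, 163, 180]
  SqiIII (GCAAC, off=2): starts [115, 148] → cuts [117, 150]
  HnxV (GGTTCA, off=4): starts [17, 52, 74, 106, 191] → cuts [21, 56, 78, 110, 195]
  CdoIX (TTGAAATT, off=5): starts [128, 136, 153, 199] → cuts [133, 141, 158, 204]

Pooled cuts: [7, 21, 24, 43, 56, 78, 84, 98, 110, 117, 133, 141, 150, 158, 163, 180, 195, 204]

Fragment lengths:
  [0,7): 7 bp
  [7,21): 14 bp
  [21,24): 3 bp
  [24,43): 19 bp
  [43,56): 13 bp
  [56,78): 22 bp
  [78,84): 6 bp
  [84,98): 14 bp
  [98,110): 12 bp
  [110,117): 7 bp
  [117,133): 16 bp
  [133,141): 8 bp
  [141,150): 9 bp
  [150,158): 8 bp
  [158,163): 5 bp
  [163,180): 17 bp
  [180,195): 15 bp
  [195,204): 9 bp
  [204,208): 4 bp

[3,4,5,6,7,7,8,8,9,9,12,13,14,14,15,16,17,19,22]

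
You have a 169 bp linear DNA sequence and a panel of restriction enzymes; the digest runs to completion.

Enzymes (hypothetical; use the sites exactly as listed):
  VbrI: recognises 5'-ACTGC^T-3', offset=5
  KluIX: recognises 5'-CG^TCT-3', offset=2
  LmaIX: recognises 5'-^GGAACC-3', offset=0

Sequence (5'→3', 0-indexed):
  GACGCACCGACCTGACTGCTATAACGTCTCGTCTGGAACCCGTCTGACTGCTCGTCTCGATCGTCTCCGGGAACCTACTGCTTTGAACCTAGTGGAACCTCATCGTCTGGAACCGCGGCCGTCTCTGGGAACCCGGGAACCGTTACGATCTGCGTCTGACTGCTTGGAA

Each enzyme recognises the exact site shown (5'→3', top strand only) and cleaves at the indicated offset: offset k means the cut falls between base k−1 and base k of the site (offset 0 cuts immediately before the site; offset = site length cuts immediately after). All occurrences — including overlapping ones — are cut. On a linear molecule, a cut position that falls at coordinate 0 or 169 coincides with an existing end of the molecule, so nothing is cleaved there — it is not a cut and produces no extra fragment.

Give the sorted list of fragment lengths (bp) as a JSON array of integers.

Site scan:
  VbrI ACTGCT/5: at [14, 46, 76, 158] ⇒ [19, 51, 81, 163]
  KluIX CGTCT/2: at [24, 29, 40, 52, 61, 103, 119, 152] ⇒ [26, 31, 42, 54, 63, 105, 121, 154]
  LmaIX GGAACC/0: at [34, 69, 93, 108, 127, 135] ⇒ [34, 69, 93, 108, 127, 135]

All cut coordinates (distinct, sorted): [19, 26, 31, 34, 42, 51, 54, 63, 69, 81, 93, 105, 108, 121, 127, 135, 154, 163]

Fragments:
  [0,19): 19 bp
  [19,26): 7 bp
  [26,31): 5 bp
  [31,34): 3 bp
  [34,42): 8 bp
  [42,51): 9 bp
  [51,54): 3 bp
  [54,63): 9 bp
  [63,69): 6 bp
  [69,81): 12 bp
  [81,93): 12 bp
  [93,105): 12 bp
  [105,108): 3 bp
  [108,121): 13 bp
  [121,127): 6 bp
  [127,135): 8 bp
  [135,154): 19 bp
  [154,163): 9 bp
  [163,169): 6 bp

[3,3,3,5,6,6,6,7,8,8,9,9,9,12,12,12,13,19,19]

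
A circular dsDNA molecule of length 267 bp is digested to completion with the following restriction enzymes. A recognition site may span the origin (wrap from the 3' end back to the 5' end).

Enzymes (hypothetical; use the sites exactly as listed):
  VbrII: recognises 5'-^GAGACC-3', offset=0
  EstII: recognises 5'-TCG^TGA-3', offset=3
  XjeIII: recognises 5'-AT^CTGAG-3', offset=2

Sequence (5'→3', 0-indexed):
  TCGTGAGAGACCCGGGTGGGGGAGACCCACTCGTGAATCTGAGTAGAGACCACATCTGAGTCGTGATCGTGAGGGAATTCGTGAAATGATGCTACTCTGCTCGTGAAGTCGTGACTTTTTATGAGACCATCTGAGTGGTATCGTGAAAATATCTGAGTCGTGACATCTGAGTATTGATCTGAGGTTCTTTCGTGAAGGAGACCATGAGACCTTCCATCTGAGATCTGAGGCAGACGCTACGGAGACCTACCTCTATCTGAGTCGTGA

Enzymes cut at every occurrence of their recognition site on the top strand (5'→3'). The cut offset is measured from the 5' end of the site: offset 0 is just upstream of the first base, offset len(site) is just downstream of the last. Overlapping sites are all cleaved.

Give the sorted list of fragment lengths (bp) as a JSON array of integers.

Scan for sites:
  VbrII (GAGACC, off=0): starts [6, 21, 45, 122, 197, 205, 241] → cuts [6, 21, 45, 122, 197, 205, 241]
  EstII (TCGTGA, off=3): starts [0, 30, 60, 66, 78, 100, 108, 140, 157, 189, 261] → cuts [3, 33, 63, 69, 81, 103, 111, 143, 160, 192, 264]
  XjeIII (ATCTGAG, off=2): starts [36, 53, 128, 150, 164, 176, 215, 222, 254] → cuts [38, 55, 130, 152, 166, 178, 217, 224, 256]

Pooled cuts: [3, 6, 21, 33, 38, 45, 55, 63, 69, 81, 103, 111, 122, 130, 143, 152, 160, 166, 178, 192, 197, 205, 217, 224, 241, 256, 264]

Fragments:
  3→6: 3 bp
  6→21: 15 bp
  21→33: 12 bp
  33→38: 5 bp
  38→45: 7 bp
  45→55: 10 bp
  55→63: 8 bp
  63→69: 6 bp
  69→81: 12 bp
  81→103: 22 bp
  103→111: 8 bp
  111→122: 11 bp
  122→130: 8 bp
  130→143: 13 bp
  143→152: 9 bp
  152→160: 8 bp
  160→166: 6 bp
  166→178: 12 bp
  178→192: 14 bp
  192→197: 5 bp
  197→205: 8 bp
  205→217: 12 bp
  217→224: 7 bp
  224→241: 17 bp
  241→256: 15 bp
  256→264: 8 bp
  264→3 (wrap): 267-264+3 = 6 bp

[3,5,5,6,6,6,7,7,8,8,8,8,8,8,9,10,11,12,12,12,12,13,14,15,15,17,22]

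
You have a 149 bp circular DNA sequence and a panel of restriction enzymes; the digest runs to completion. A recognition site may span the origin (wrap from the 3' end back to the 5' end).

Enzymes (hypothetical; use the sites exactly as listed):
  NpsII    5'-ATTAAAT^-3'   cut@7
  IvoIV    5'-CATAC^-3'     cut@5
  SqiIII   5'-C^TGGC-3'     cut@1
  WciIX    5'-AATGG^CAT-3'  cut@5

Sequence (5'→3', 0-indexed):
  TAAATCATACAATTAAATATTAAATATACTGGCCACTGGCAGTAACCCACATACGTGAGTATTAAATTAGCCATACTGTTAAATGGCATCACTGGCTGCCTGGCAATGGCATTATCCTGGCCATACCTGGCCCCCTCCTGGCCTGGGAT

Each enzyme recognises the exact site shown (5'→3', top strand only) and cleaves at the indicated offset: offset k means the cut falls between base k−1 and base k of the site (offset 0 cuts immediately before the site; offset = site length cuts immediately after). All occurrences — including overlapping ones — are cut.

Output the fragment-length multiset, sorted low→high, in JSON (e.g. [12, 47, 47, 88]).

[1,4,5,6,7,7,8,8,8,9,9,9,10,11,13,16,18]

Per-enzyme occurrences:
  NpsII (ATTAAAT, off=7): starts [11, 18, 60, 147] → cuts [5, 18, 25, 67]
  IvoIV (CATAC, off=5): starts [5, 49, 71, 121] → cuts [10, 54, 76, 126]
  SqiIII (CTGGC, off=1): starts [28, 35, 91, 99, 116, 126, 137] → cuts [29, 36, 92, 100, 117, 127, 138]
  WciIX (AATGGCAT, off=5): starts [81, 104] → cuts [86, 109]

All cut coordinates (distinct, sorted): [5, 10, 18, 25, 29, 36, 54, 67, 76, 86, 92, 100, 109, 117, 126, 127, 138]

Fragments:
  5→10: 5 bp
  10→18: 8 bp
  18→25: 7 bp
  25→29: 4 bp
  29→36: 7 bp
  36→54: 18 bp
  54→67: 13 bp
  67→76: 9 bp
  76→86: 10 bp
  86→92: 6 bp
  92→100: 8 bp
  100→109: 9 bp
  109→117: 8 bp
  117→126: 9 bp
  126→127: 1 bp
  127→138: 11 bp
  138→5 (wrap): 149-138+5 = 16 bp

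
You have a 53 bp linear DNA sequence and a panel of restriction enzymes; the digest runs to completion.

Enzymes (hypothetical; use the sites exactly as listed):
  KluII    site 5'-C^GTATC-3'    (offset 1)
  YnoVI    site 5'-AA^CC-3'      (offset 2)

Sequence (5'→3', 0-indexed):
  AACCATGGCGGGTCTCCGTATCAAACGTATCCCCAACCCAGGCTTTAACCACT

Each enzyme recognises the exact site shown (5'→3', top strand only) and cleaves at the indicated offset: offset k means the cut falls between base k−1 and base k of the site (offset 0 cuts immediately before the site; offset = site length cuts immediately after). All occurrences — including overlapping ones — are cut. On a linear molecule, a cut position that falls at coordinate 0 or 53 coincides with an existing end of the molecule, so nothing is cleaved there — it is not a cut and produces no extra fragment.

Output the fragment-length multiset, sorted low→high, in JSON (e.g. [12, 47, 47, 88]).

Scan for sites:
  KluII CGTATC/1: at [16, 25] ⇒ [17, 26]
  YnoVI AACC/2: at [0, 34, 46] ⇒ [2, 36, 48]

All cut coordinates (distinct, sorted): [2, 17, 26, 36, 48]

Fragment lengths:
  [0,2): 2 bp
  [2,17): 15 bp
  [17,26): 9 bp
  [26,36): 10 bp
  [36,48): 12 bp
  [48,53): 5 bp

[2,5,9,10,12,15]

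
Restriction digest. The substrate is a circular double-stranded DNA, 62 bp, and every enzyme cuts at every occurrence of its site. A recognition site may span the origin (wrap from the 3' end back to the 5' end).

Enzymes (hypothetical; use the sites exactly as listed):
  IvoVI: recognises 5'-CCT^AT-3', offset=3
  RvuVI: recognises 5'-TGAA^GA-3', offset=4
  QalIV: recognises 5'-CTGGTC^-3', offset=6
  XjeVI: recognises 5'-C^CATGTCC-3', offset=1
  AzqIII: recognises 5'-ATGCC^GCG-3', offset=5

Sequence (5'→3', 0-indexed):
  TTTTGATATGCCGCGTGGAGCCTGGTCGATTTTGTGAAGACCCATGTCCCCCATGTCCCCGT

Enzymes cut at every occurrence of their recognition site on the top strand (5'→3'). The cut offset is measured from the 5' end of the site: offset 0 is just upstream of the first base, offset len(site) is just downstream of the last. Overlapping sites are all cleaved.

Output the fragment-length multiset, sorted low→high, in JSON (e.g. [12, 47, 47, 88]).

[4,9,11,15,23]

Scan for sites:
  IvoVI (CCTAT, off=3): no sites
  RvuVI TGAAGA/4: at [34] ⇒ [38]
  QalIV CTGGTC/6: at [21] ⇒ [27]
  XjeVI CCATGTCC/1: at [41, 50] ⇒ [42, 51]
  AzqIII ATGCCGCG/5: at [7] ⇒ [12]

Pooled cuts: [12, 27, 38, 42, 51]

Fragments:
  12→27: 15 bp
  27→38: 11 bp
  38→42: 4 bp
  42→51: 9 bp
  51→12 (wrap): 62-51+12 = 23 bp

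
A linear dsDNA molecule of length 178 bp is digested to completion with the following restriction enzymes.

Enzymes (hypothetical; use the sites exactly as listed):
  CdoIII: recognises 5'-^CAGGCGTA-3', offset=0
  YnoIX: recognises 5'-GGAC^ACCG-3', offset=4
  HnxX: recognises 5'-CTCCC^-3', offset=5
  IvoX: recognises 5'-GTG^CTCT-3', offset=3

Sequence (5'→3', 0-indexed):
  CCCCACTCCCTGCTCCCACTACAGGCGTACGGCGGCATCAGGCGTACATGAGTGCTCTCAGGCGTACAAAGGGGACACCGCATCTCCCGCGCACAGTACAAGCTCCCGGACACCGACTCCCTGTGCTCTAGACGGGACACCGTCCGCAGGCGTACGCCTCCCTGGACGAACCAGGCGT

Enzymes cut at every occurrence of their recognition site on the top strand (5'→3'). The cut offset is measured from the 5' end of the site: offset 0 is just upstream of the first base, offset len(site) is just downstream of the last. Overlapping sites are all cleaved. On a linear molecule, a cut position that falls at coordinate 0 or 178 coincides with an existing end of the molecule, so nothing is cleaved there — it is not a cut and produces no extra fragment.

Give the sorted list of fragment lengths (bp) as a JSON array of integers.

Per-enzyme occurrences:
  CdoIII CAGGCGTA/0: at [21, 38, 58, 146] ⇒ [21, 38, 58, 146]
  YnoIX GGACACCG/4: at [72, 107, 134] ⇒ [76, 111, 138]
  HnxX CTCCC/5: at [5, 12, 83, 102, 116, 157] ⇒ [10, 17, 88, 107, 121, 162]
  IvoX GTGCTCT/3: at [51, 122] ⇒ [54, 125]

Pooled cuts: [10, 17, 21, 38, 54, 58, 76, 88, 107, 111, 121, 125, 138, 146, 162]

Fragment lengths:
  [0,10): 10 bp
  [10,17): 7 bp
  [17,21): 4 bp
  [21,38): 17 bp
  [38,54): 16 bp
  [54,58): 4 bp
  [58,76): 18 bp
  [76,88): 12 bp
  [88,107): 19 bp
  [107,111): 4 bp
  [111,121): 10 bp
  [121,125): 4 bp
  [125,138): 13 bp
  [138,146): 8 bp
  [146,162): 16 bp
  [162,178): 16 bp

[4,4,4,4,7,8,10,10,12,13,16,16,16,17,18,19]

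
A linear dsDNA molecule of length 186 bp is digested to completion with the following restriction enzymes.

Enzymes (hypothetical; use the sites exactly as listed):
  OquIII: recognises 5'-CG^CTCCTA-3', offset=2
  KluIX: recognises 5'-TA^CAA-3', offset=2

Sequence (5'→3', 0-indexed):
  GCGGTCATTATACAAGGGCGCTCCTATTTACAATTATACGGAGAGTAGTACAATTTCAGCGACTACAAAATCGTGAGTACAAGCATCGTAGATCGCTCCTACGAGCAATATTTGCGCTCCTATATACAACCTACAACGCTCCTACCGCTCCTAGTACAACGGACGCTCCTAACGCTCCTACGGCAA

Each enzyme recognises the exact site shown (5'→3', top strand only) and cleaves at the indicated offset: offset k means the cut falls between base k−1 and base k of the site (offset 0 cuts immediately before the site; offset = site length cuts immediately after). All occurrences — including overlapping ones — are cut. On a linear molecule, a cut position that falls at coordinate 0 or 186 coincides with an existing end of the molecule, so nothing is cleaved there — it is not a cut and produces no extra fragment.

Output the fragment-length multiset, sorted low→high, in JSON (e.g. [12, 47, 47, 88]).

Site scan:
  OquIII (CGCTCCTA, off=2): starts [18, 93, 114, 136, 145, 163, 172] → cuts [20, 95, 116, 138, 147, 165, 174]
  KluIX (TACAA, off=2): starts [10, 28, 48, 63, 77, 124, 131, 154] → cuts [12, 30, 50, 65, 79, 126, 133, 156]

Pooled cuts: [12, 20, 30, 50, 65, 79, 95, 116, 126, 133, 138, 147, 156, 165, 174]

Fragment lengths:
  [0,12): 12 bp
  [12,20): 8 bp
  [20,30): 10 bp
  [30,50): 20 bp
  [50,65): 15 bp
  [65,79): 14 bp
  [79,95): 16 bp
  [95,116): 21 bp
  [116,126): 10 bp
  [126,133): 7 bp
  [133,138): 5 bp
  [138,147): 9 bp
  [147,156): 9 bp
  [156,165): 9 bp
  [165,174): 9 bp
  [174,186): 12 bp

[5,7,8,9,9,9,9,10,10,12,12,14,15,16,20,21]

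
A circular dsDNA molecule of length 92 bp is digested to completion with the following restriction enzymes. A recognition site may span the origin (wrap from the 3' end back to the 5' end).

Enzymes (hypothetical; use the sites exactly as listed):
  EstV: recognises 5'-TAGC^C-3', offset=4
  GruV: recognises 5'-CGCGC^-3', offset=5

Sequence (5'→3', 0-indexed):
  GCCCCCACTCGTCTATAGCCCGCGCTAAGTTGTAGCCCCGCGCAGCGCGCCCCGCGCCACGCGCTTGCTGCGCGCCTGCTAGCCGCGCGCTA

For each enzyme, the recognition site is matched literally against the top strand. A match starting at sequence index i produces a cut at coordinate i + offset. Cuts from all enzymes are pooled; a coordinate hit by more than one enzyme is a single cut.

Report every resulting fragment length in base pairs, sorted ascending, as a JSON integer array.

Scan for sites:
  EstV (TAGCC, off=4): starts [15, 32, 79, 90] → cuts [2, 19, 36, 83]
  GruV (CGCGC, off=5): starts [20, 38, 45, 52, 59, 70, 83, 85] → cuts [25, 43, 50, 57, 64, 75, 88, 90]

Pooled cuts: [2, 19, 25, 36, 43, 50, 57, 64, 75, 83, 88, 90]

Fragments:
  2→19: 17 bp
  19→25: 6 bp
  25→36: 11 bp
  36→43: 7 bp
  43→50: 7 bp
  50→57: 7 bp
  57→64: 7 bp
  64→75: 11 bp
  75→83: 8 bp
  83→88: 5 bp
  88→90: 2 bp
  90→2 (wrap): 92-90+2 = 4 bp

[2,4,5,6,7,7,7,7,8,11,11,17]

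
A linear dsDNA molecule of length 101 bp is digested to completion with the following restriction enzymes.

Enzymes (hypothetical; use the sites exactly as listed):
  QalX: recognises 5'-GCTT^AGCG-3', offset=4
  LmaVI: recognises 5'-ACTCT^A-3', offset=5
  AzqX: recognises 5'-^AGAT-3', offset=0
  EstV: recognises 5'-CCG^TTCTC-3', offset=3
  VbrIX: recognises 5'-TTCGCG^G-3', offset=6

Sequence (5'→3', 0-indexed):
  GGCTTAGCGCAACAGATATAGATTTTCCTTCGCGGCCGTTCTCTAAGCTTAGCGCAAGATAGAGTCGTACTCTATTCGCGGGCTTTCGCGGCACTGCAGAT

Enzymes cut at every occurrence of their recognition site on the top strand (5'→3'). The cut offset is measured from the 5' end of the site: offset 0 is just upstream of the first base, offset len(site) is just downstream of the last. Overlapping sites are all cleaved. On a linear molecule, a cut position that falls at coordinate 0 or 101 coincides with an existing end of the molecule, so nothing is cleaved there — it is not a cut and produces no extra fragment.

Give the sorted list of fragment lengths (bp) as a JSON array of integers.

Per-enzyme occurrences:
  QalX GCTTAGCG/4: at [1, 46] ⇒ [5, 50]
  LmaVI ACTCTA/5: at [68] ⇒ [73]
  AzqX AGAT/0: at [13, 19, 56, 97] ⇒ [13, 19, 56, 97]
  EstV CCGTTCTC/3: at [35] ⇒ [38]
  VbrIX TTCGCGG/6: at [28, 74, 84] ⇒ [34, 80, 90]

All cut coordinates (distinct, sorted): [5, 13, 19, 34, 38, 50, 56, 73, 80, 90, 97]

Fragments:
  [0,5): 5 bp
  [5,13): 8 bp
  [13,19): 6 bp
  [19,34): 15 bp
  [34,38): 4 bp
  [38,50): 12 bp
  [50,56): 6 bp
  [56,73): 17 bp
  [73,80): 7 bp
  [80,90): 10 bp
  [90,97): 7 bp
  [97,101): 4 bp

[4,4,5,6,6,7,7,8,10,12,15,17]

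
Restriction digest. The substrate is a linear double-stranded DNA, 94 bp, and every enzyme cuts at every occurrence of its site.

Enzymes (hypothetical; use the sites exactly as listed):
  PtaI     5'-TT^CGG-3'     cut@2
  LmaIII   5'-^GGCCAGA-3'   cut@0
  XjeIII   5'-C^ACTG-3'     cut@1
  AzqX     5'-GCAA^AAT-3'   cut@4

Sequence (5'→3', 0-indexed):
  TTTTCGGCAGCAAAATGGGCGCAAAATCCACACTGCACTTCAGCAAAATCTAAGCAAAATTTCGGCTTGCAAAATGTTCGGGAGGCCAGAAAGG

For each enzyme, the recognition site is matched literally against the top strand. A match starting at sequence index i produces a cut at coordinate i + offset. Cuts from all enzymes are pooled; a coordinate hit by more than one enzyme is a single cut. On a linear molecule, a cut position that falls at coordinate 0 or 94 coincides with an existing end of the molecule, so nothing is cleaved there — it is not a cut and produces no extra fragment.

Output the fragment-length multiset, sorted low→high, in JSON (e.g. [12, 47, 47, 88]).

[4,5,5,6,7,9,10,11,11,11,15]

Site scan:
  PtaI (TTCGG, off=2): starts [2, 60, 76] → cuts [4, 62, 78]
  LmaIII (GGCCAGA, off=0): starts [83] → cuts [83]
  XjeIII (CACTG, off=1): starts [30] → cuts [31]
  AzqX (GCAAAAT, off=4): starts [9, 20, 42, 53, 68] → cuts [13, 24, 46, 57, 72]

All cut coordinates (distinct, sorted): [4, 13, 24, 31, 46, 57, 62, 72, 78, 83]

Fragments:
  [0,4): 4 bp
  [4,13): 9 bp
  [13,24): 11 bp
  [24,31): 7 bp
  [31,46): 15 bp
  [46,57): 11 bp
  [57,62): 5 bp
  [62,72): 10 bp
  [72,78): 6 bp
  [78,83): 5 bp
  [83,94): 11 bp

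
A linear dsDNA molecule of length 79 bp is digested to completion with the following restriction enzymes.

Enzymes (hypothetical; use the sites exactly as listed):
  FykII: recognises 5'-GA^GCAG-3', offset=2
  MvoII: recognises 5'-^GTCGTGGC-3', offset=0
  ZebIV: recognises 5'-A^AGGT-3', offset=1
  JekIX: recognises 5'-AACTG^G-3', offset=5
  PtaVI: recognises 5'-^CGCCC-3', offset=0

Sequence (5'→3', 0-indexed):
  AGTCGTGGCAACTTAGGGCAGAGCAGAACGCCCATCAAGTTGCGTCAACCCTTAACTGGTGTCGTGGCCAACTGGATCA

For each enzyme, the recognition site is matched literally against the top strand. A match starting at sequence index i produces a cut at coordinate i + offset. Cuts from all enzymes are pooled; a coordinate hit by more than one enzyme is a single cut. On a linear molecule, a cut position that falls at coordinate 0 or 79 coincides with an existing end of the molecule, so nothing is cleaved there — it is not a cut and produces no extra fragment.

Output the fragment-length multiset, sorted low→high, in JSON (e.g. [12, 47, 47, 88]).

Per-enzyme occurrences:
  FykII GAGCAG/2: at [20] ⇒ [22]
  MvoII GTCGTGGC/0: at [1, 60] ⇒ [1, 60]
  ZebIV (AAGGT, off=1): no sites
  JekIX AACTGG/5: at [53, 69] ⇒ [58, 74]
  PtaVI CGCCC/0: at [28] ⇒ [28]

Pooled cuts: [1, 22, 28, 58, 60, 74]

Fragment lengths:
  [0,1): 1 bp
  [1,22): 21 bp
  [22,28): 6 bp
  [28,58): 30 bp
  [58,60): 2 bp
  [60,74): 14 bp
  [74,79): 5 bp

[1,2,5,6,14,21,30]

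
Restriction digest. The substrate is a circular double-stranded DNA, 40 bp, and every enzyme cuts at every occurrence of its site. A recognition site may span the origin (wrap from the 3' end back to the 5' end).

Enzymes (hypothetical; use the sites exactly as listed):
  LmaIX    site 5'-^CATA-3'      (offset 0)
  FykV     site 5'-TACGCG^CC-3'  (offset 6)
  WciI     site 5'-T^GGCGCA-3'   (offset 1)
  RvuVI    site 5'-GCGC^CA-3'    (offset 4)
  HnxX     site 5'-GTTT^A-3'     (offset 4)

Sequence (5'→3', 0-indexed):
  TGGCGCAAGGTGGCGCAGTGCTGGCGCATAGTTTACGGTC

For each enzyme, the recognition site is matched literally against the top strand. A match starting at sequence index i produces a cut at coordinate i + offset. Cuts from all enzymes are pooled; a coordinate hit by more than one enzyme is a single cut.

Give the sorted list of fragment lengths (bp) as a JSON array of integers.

Per-enzyme occurrences:
  LmaIX (CATA, off=0): starts [26] → cuts [26]
  FykV (TACGCGCC, off=6): no sites
  WciI (TGGCGCA, off=1): starts [0, 10, 21] → cuts [1, 11, 22]
  RvuVI (GCGCCA, off=4): no sites
  HnxX (GTTTA, off=4): starts [30] → cuts [34]

All cut coordinates (distinct, sorted): [1, 11, 22, 26, 34]

Fragments:
  1→11: 10 bp
  11→22: 11 bp
  22→26: 4 bp
  26→34: 8 bp
  34→1 (wrap): 40-34+1 = 7 bp

[4,7,8,10,11]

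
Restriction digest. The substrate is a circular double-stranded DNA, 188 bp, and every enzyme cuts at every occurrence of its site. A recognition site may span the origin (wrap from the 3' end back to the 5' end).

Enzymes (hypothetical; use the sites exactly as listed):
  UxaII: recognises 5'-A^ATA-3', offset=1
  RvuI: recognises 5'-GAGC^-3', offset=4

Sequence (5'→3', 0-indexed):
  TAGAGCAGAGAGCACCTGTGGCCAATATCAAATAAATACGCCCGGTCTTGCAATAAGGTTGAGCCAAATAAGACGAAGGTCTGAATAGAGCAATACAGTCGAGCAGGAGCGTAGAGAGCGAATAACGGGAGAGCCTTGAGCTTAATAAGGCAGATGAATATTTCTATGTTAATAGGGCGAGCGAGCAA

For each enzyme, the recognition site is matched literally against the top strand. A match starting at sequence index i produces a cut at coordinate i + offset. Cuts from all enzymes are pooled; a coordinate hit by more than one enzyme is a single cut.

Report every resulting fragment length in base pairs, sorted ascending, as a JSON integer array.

[1,1,2,3,3,4,4,6,7,7,7,7,7,9,11,11,12,12,13,13,14,17,17]

Scan for sites:
  UxaII (AATA, off=1): starts [23, 30, 34, 51, 66, 83, 91, 120, 143, 156, 170, 186] → cuts [24, 31, 35, 52, 67, 84, 92, 121, 144, 157, 171, 187]
  RvuI (GAGC, off=4): starts [2, 9, 60, 87, 100, 106, 115, 130, 137, 178, 182] → cuts [6, 13, 64, 91, 104, 110, 119, 134, 141, 182, 186]

All cut coordinates (distinct, sorted): [6, 13, 24, 31, 35, 52, 64, 67, 84, 91, 92, 104, 110, 119, 121, 134, 141, 144, 157, 171, 182, 186, 187]

Fragment lengths:
  6→13: 7 bp
  13→24: 11 bp
  24→31: 7 bp
  31→35: 4 bp
  35→52: 17 bp
  52→64: 12 bp
  64→67: 3 bp
  67→84: 17 bp
  84→91: 7 bp
  91→92: 1 bp
  92→104: 12 bp
  104→110: 6 bp
  110→119: 9 bp
  119→121: 2 bp
  121→134: 13 bp
  134→141: 7 bp
  141→144: 3 bp
  144→157: 13 bp
  157→171: 14 bp
  171→182: 11 bp
  182→186: 4 bp
  186→187: 1 bp
  187→6 (wrap): 188-187+6 = 7 bp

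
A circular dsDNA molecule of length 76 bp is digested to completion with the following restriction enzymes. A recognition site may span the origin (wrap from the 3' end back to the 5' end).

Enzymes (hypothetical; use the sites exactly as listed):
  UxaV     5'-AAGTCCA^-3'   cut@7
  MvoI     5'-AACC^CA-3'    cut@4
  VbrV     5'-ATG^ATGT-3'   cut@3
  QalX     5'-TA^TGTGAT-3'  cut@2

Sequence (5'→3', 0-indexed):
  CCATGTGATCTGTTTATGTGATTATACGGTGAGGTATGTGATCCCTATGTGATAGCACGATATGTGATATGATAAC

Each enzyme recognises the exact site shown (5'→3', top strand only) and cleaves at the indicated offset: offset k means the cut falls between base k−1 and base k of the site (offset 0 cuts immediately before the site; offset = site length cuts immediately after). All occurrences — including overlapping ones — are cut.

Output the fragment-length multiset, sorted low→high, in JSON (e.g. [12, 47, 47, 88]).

Site scan:
  UxaV (AAGTCCA, off=7): no sites
  MvoI (AACCCA, off=4): starts [73] → cuts [1]
  VbrV (ATGATGT, off=3): no sites
  QalX (TATGTGAT, off=2): starts [14, 34, 45, 60] → cuts [16, 36, 47, 62]

All cut coordinates (distinct, sorted): [1, 16, 36, 47, 62]

Fragments:
  1→16: 15 bp
  16→36: 20 bp
  36→47: 11 bp
  47→62: 15 bp
  62→1 (wrap): 76-62+1 = 15 bp

[11,15,15,15,20]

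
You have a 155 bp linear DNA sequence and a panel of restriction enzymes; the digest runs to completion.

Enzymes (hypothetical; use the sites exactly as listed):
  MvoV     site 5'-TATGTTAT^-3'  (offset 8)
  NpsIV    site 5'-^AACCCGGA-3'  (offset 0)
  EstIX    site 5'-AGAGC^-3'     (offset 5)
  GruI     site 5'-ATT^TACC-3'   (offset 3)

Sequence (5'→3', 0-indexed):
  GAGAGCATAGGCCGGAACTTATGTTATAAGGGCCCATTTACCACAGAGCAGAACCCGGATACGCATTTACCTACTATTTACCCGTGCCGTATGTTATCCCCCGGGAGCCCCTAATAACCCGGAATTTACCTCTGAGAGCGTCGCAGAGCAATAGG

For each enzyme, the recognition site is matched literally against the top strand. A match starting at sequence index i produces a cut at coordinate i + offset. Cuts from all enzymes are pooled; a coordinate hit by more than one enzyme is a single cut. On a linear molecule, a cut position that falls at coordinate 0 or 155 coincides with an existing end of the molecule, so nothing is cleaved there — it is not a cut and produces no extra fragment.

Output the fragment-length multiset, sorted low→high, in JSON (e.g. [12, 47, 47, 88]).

Scan for sites:
  MvoV TATGTTAT/8: at [19, 89] ⇒ [27, 97]
  NpsIV AACCCGGA/0: at [51, 115] ⇒ [51, 115]
  EstIX AGAGC/5: at [1, 44, 134, 144] ⇒ [6, 49, 139, 149]
  GruI ATTTACC/3: at [35, 64, 75, 123] ⇒ [38, 67, 78, 126]

All cut coordinates (distinct, sorted): [6, 27, 38, 49, 51, 67, 78, 97, 115, 126, 139, 149]

Fragments:
  [0,6): 6 bp
  [6,27): 21 bp
  [27,38): 11 bp
  [38,49): 11 bp
  [49,51): 2 bp
  [51,67): 16 bp
  [67,78): 11 bp
  [78,97): 19 bp
  [97,115): 18 bp
  [115,126): 11 bp
  [126,139): 13 bp
  [139,149): 10 bp
  [149,155): 6 bp

[2,6,6,10,11,11,11,11,13,16,18,19,21]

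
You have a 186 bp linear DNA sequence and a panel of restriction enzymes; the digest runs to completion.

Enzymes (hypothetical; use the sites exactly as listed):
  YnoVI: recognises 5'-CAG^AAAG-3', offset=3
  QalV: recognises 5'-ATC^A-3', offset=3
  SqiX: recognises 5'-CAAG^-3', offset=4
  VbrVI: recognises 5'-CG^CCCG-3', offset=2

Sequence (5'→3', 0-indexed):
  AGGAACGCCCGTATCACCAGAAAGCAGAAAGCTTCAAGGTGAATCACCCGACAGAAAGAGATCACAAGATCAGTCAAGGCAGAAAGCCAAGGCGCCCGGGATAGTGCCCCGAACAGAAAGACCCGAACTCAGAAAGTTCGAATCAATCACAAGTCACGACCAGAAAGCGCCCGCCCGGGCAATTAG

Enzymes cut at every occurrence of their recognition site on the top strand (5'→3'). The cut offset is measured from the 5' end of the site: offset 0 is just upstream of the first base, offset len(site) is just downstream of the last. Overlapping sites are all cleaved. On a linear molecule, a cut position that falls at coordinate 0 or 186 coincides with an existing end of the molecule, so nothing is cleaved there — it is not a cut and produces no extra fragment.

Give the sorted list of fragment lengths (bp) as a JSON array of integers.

Site scan:
  YnoVI (CAGAAAG, off=3): starts [17, 24, 51, 79, 113, 129, 160] → cuts [20, 27, 54, 82, 116, 132, 163]
  QalV (ATCA, off=3): starts [12, 42, 60, 68, 141, 145] → cuts [15, 45, 63, 71, 144, 148]
  SqiX (CAAG, off=4): starts [34, 64, 74, 87, 149] → cuts [38, 68, 78, 91, 153]
  VbrVI (CGCCCG, off=2): starts [5, 92, 167, 171] → cuts [7, 94, 169, 173]

All cut coordinates (distinct, sorted): [7, 15, 20, 27, 38, 45, 54, 63, 68, 71, 78, 82, 91, 94, 116, 132, 144, 148, 153, 163, 169, 173]

Fragments:
  [0,7): 7 bp
  [7,15): 8 bp
  [15,20): 5 bp
  [20,27): 7 bp
  [27,38): 11 bp
  [38,45): 7 bp
  [45,54): 9 bp
  [54,63): 9 bp
  [63,68): 5 bp
  [68,71): 3 bp
  [71,78): 7 bp
  [78,82): 4 bp
  [82,91): 9 bp
  [91,94): 3 bp
  [94,116): 22 bp
  [116,132): 16 bp
  [132,144): 12 bp
  [144,148): 4 bp
  [148,153): 5 bp
  [153,163): 10 bp
  [163,169): 6 bp
  [169,173): 4 bp
  [173,186): 13 bp

[3,3,4,4,4,5,5,5,6,7,7,7,7,8,9,9,9,10,11,12,13,16,22]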